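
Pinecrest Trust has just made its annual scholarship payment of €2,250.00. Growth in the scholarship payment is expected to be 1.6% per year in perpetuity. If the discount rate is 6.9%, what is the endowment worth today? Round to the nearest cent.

D₁ = D₀ × (1 + g) = €2,250.00 × 1.016 = €2,286.0000
Growing perpetuity: P = D₁ / (r − g) = €2,286.0000 / (0.069 − 0.016) = €43,132.08

€43132.08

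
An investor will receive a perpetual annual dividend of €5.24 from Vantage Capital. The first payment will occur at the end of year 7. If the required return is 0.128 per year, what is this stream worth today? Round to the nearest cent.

€19.87

Value at end of year 6: C / r = €5.24 / 0.128 = €40.9375
Discount to today: PV = €40.9375 / (1 + 0.128)^6 = €40.9375 / 2.059940 = €19.87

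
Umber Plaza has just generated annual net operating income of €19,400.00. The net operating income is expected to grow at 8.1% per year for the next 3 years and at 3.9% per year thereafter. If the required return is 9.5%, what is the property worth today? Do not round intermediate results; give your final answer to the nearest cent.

D_1 = 20971.40000
D_2 = 22670.08340
D_3 = 24506.36016
Terminal value at year 3: TV = D_3×(1+g_2)/(r−g_2) = 25462.10820/0.056 = 454680.50360
P_0 = D_1/(1+r)^1 + D_2/(1+r)^2 + D_3/(1+r)^3 + TV/(1+r)^3
    = 19151.96347 + 18907.09818 + 18665.36360 + 346309.15671 = 403033.58195

€403033.58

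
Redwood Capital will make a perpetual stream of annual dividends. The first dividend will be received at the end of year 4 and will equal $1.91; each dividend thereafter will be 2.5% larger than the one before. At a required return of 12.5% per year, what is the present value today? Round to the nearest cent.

$13.41

Value at end of year 3: C₁ / (r − g) = $1.91 / (0.125 − 0.025) = $19.1000
Discount to today: PV = $19.1000 / (1 + 0.125)^3 = $19.1000 / 1.423828 = $13.41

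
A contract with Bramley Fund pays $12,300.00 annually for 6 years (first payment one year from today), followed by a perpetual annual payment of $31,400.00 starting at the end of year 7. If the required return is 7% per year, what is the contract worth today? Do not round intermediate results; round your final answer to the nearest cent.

PV of 6-year annuity: $12,300.00 × [1 − (1+0.07)^−6] / 0.07 = 58628.43782
Perpetuity value at year 6: $31,400.00 / 0.07 = 448571.42857
PV of perpetuity: 448571.42857 / (1+0.07)^6 = 298902.08325
Total PV = 58628.43782 + 298902.08325 = 357530.52107

$357530.52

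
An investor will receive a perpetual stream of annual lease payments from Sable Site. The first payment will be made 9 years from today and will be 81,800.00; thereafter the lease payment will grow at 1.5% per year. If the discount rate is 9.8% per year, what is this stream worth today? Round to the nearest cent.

Value at end of year 8: C₁ / (r − g) = 81,800.00 / (0.098 − 0.015) = 985,542.1687
Discount to today: PV = 985,542.1687 / (1 + 0.098)^8 = 985,542.1687 / 2.112607 = 466,505.20

466505.20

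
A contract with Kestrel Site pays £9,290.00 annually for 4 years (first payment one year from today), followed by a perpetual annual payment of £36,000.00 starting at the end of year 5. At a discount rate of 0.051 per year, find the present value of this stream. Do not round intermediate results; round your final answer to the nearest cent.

£611389.61

PV of 4-year annuity: £9,290.00 × [1 − (1+0.051)^−4] / 0.051 = 32865.50294
Perpetuity value at year 4: £36,000.00 / 0.051 = 705882.35294
PV of perpetuity: 705882.35294 / (1+0.051)^4 = 578524.10689
Total PV = 32865.50294 + 578524.10689 = 611389.60983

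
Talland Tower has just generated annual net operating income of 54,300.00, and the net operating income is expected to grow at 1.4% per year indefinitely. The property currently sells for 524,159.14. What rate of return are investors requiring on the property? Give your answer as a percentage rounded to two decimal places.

11.90%

D₁ = 54,300.00 × 1.014 = 55,060.2000
P = D₁/(r − g) ⇒ r = D₁/P + g = 55,060.2000/524,159.14 + 0.014 = 0.105045 + 0.014 = 0.119045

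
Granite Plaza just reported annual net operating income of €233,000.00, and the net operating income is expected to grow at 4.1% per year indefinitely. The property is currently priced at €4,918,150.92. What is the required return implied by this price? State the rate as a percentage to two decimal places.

9.03%

D₁ = €233,000.00 × 1.041 = €242,553.0000
P = D₁/(r − g) ⇒ r = D₁/P + g = €242,553.0000/€4,918,150.92 + 0.041 = 0.049318 + 0.041 = 0.090318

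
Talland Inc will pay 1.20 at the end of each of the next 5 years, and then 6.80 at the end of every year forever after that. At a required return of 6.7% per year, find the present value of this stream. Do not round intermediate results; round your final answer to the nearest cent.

PV of 5-year annuity: 1.20 × [1 − (1+0.067)^−5] / 0.067 = 4.96001
Perpetuity value at year 5: 6.80 / 0.067 = 101.49254
PV of perpetuity: 101.49254 / (1+0.067)^5 = 73.38580
Total PV = 4.96001 + 73.38580 = 78.34581

78.35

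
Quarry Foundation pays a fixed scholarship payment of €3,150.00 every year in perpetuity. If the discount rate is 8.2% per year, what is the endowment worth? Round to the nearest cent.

€38414.63

Level perpetuity: PV = C / r = €3,150.00 / 0.082 = €38,414.63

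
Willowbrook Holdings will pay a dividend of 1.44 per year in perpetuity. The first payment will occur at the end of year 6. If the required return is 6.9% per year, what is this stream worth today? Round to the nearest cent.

14.95

Value at end of year 5: C / r = 1.44 / 0.069 = 20.8696
Discount to today: PV = 20.8696 / (1 + 0.069)^5 = 20.8696 / 1.396010 = 14.95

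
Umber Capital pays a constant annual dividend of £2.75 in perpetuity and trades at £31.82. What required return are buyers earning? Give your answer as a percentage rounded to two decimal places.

8.64%

P = C/r ⇒ r = C/P = £2.75/£31.82 = 0.086424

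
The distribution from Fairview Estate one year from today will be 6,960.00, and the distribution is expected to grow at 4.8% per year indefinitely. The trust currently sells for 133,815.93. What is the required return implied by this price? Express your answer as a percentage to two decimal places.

P = D₁/(r − g) ⇒ r = D₁/P + g = 6,960.0000/133,815.93 + 0.048 = 0.052012 + 0.048 = 0.100012

10.00%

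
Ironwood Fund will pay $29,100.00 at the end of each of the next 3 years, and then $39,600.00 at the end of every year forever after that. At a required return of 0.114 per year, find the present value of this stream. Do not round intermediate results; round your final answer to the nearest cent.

PV of 3-year annuity: $29,100.00 × [1 − (1+0.114)^−3] / 0.114 = 70620.27806
Perpetuity value at year 3: $39,600.00 / 0.114 = 347368.42105
PV of perpetuity: 347368.42105 / (1+0.114)^3 = 251266.59937
Total PV = 70620.27806 + 251266.59937 = 321886.87742

$321886.88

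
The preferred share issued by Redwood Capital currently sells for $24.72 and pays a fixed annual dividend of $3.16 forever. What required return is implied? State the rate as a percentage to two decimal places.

12.78%

P = C/r ⇒ r = C/P = $3.16/$24.72 = 0.127832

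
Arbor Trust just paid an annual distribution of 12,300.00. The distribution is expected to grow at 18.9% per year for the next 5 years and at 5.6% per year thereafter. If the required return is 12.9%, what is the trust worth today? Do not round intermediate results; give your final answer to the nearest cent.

D_1 = 14624.70000
D_2 = 17388.76830
D_3 = 20675.24551
D_4 = 24582.86691
D_5 = 29229.02876
Terminal value at year 5: TV = D_5×(1+g_2)/(r−g_2) = 30865.85437/0.073 = 422819.92282
P_0 = D_1/(1+r)^1 + D_2/(1+r)^2 + D_3/(1+r)^3 + D_4/(1+r)^4 + D_5/(1+r)^5 + TV/(1+r)^5
    = 12953.67582 + 13642.09083 + 14367.09123 + 15130.62132 + 15934.72874 + 230507.85690 = 302536.06485

302536.06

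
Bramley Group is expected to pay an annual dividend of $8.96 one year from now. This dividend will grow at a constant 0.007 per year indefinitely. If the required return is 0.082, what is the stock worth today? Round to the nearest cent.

Growing perpetuity: P = D₁ / (r − g) = $8.9600 / (0.082 − 0.007) = $119.47

$119.47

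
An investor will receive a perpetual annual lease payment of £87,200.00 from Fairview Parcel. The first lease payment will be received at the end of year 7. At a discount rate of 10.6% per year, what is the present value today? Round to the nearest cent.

Value at end of year 6: C / r = £87,200.00 / 0.106 = £822,641.5094
Discount to today: PV = £822,641.5094 / (1 + 0.106)^6 = £822,641.5094 / 1.830336 = £449,448.42

£449448.42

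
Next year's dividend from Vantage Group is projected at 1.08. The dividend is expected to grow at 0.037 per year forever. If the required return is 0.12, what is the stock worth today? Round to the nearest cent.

Growing perpetuity: P = D₁ / (r − g) = 1.0800 / (0.12 − 0.037) = 13.01

13.01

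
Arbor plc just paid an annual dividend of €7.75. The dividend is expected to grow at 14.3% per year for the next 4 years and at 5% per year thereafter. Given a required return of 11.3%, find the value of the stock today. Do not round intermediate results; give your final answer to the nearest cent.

€176.81

D_1 = 8.85825
D_2 = 10.12498
D_3 = 11.57285
D_4 = 13.22777
Terminal value at year 4: TV = D_4×(1+g_2)/(r−g_2) = 13.88916/0.063 = 220.46283
P_0 = D_1/(1+r)^1 + D_2/(1+r)^2 + D_3/(1+r)^3 + D_4/(1+r)^4 + TV/(1+r)^4
    = 7.95889 + 8.17342 + 8.39373 + 8.61997 + 143.66624 = 176.81225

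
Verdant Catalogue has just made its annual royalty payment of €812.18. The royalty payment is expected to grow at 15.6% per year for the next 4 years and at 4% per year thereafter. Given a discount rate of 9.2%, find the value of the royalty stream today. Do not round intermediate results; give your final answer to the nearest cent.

D_1 = 938.88008
D_2 = 1085.34537
D_3 = 1254.65925
D_4 = 1450.38609
Terminal value at year 4: TV = D_4×(1+g_2)/(r−g_2) = 1508.40154/0.052 = 29007.72187
P_0 = D_1/(1+r)^1 + D_2/(1+r)^2 + D_3/(1+r)^3 + D_4/(1+r)^4 + TV/(1+r)^4
    = 859.78029 + 910.17035 + 963.51366 + 1019.98333 + 20399.66658 = 24153.11422

€24153.11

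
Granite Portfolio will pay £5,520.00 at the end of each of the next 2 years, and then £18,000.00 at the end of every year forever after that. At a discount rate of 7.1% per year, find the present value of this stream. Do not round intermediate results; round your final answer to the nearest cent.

£230988.30

PV of 2-year annuity: £5,520.00 × [1 − (1+0.071)^−2] / 0.071 = 9966.44409
Perpetuity value at year 2: £18,000.00 / 0.071 = 253521.12676
PV of perpetuity: 253521.12676 / (1+0.071)^2 = 221021.85254
Total PV = 9966.44409 + 221021.85254 = 230988.29664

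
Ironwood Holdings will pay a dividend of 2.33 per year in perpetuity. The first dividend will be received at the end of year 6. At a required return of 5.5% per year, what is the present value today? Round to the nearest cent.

Value at end of year 5: C / r = 2.33 / 0.055 = 42.3636
Discount to today: PV = 42.3636 / (1 + 0.055)^5 = 42.3636 / 1.306960 = 32.41

32.41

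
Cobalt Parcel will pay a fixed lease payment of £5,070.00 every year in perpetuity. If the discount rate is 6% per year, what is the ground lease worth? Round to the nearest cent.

£84500.00

Level perpetuity: PV = C / r = £5,070.00 / 0.06 = £84,500.00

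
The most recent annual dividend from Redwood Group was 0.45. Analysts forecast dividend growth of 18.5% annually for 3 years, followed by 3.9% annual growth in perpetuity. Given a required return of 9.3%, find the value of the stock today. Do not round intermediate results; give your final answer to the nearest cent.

12.62

D_1 = 0.53325
D_2 = 0.63190
D_3 = 0.74880
Terminal value at year 3: TV = D_3×(1+g_2)/(r−g_2) = 0.77801/0.054 = 14.40752
P_0 = D_1/(1+r)^1 + D_2/(1+r)^2 + D_3/(1+r)^3 + TV/(1+r)^3
    = 0.48788 + 0.52894 + 0.57347 + 11.03390 = 12.62418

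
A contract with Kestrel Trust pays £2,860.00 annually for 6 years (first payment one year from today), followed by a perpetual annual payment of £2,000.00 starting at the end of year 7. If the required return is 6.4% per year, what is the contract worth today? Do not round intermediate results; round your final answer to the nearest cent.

£35426.27

PV of 6-year annuity: £2,860.00 × [1 − (1+0.064)^−6] / 0.064 = 13888.52301
Perpetuity value at year 6: £2,000.00 / 0.064 = 31250.00000
PV of perpetuity: 31250.00000 / (1+0.064)^6 = 21537.74615
Total PV = 13888.52301 + 21537.74615 = 35426.26916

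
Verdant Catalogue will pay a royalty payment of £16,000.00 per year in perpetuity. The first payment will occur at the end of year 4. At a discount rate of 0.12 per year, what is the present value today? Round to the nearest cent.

£94904.03

Value at end of year 3: C / r = £16,000.00 / 0.12 = £133,333.3333
Discount to today: PV = £133,333.3333 / (1 + 0.12)^3 = £133,333.3333 / 1.404928 = £94,904.03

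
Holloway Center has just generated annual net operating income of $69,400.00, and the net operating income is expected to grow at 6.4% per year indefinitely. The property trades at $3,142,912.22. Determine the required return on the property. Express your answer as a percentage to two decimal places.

8.75%

D₁ = $69,400.00 × 1.064 = $73,841.6000
P = D₁/(r − g) ⇒ r = D₁/P + g = $73,841.6000/$3,142,912.22 + 0.064 = 0.023495 + 0.064 = 0.087495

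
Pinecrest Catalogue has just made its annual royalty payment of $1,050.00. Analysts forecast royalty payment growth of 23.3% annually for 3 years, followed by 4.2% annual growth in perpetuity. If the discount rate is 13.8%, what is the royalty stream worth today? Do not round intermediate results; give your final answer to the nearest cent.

D_1 = 1294.65000
D_2 = 1596.30345
D_3 = 1968.24215
Terminal value at year 3: TV = D_3×(1+g_2)/(r−g_2) = 2050.90832/0.096 = 21363.62838
P_0 = D_1/(1+r)^1 + D_2/(1+r)^2 + D_3/(1+r)^3 + TV/(1+r)^3
    = 1137.65378 + 1232.62488 + 1335.52414 + 14496.00161 = 18201.80441

$18201.80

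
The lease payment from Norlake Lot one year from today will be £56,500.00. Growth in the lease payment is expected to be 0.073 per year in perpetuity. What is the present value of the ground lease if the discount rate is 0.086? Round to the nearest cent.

Growing perpetuity: P = D₁ / (r − g) = £56,500.0000 / (0.086 − 0.073) = £4,346,153.85

£4346153.85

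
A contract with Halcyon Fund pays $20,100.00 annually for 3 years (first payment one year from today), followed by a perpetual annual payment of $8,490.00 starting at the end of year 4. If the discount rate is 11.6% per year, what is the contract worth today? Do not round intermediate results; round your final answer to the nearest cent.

PV of 3-year annuity: $20,100.00 × [1 − (1+0.116)^−3] / 0.116 = 48610.59137
Perpetuity value at year 3: $8,490.00 / 0.116 = 73189.65517
PV of perpetuity: 73189.65517 / (1+0.116)^3 = 52657.12180
Total PV = 48610.59137 + 52657.12180 = 101267.71317

$101267.71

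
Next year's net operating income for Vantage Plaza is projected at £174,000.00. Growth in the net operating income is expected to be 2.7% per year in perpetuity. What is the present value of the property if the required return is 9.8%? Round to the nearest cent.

Growing perpetuity: P = D₁ / (r − g) = £174,000.0000 / (0.098 − 0.027) = £2,450,704.23

£2450704.23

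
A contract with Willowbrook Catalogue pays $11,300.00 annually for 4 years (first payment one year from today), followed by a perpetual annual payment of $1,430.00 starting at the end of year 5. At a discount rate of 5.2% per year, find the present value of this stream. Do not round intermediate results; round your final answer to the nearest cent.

PV of 4-year annuity: $11,300.00 × [1 − (1+0.052)^−4] / 0.052 = 39883.78445
Perpetuity value at year 4: $1,430.00 / 0.052 = 27500.00000
PV of perpetuity: 27500.00000 / (1+0.052)^4 = 22452.76002
Total PV = 39883.78445 + 22452.76002 = 62336.54447

$62336.54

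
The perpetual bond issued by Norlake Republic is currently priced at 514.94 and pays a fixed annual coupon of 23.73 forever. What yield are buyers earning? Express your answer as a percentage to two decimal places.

4.61%

P = C/r ⇒ r = C/P = 23.73/514.94 = 0.046083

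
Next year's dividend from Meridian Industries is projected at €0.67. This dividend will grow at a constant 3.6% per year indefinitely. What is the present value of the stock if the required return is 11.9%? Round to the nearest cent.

€8.07

Growing perpetuity: P = D₁ / (r − g) = €0.6700 / (0.119 − 0.036) = €8.07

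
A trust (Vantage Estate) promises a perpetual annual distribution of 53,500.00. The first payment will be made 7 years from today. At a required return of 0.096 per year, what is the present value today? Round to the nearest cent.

Value at end of year 6: C / r = 53,500.00 / 0.096 = 557,291.6667
Discount to today: PV = 557,291.6667 / (1 + 0.096)^6 = 557,291.6667 / 1.733258 = 321,528.31

321528.31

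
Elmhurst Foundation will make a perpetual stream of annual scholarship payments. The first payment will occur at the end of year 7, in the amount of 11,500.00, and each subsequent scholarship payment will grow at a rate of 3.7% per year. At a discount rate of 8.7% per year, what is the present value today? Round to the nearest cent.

Value at end of year 6: C₁ / (r − g) = 11,500.00 / (0.087 − 0.037) = 230,000.0000
Discount to today: PV = 230,000.0000 / (1 + 0.087)^6 = 230,000.0000 / 1.649595 = 139,428.18

139428.18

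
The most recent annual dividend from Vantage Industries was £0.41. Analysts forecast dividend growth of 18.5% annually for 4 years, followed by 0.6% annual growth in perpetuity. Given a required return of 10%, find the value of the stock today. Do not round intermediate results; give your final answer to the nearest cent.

£7.89

D_1 = 0.48585
D_2 = 0.57573
D_3 = 0.68224
D_4 = 0.80846
Terminal value at year 4: TV = D_4×(1+g_2)/(r−g_2) = 0.81331/0.094 = 8.65222
P_0 = D_1/(1+r)^1 + D_2/(1+r)^2 + D_3/(1+r)^3 + D_4/(1+r)^4 + TV/(1+r)^4
    = 0.44168 + 0.47581 + 0.51258 + 0.55219 + 5.90958 = 7.89184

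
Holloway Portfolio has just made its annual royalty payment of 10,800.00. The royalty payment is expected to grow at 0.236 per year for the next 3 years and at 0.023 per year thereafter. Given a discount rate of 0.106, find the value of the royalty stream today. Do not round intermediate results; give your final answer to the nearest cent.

226416.31

D_1 = 13348.80000
D_2 = 16499.11680
D_3 = 20392.90836
Terminal value at year 3: TV = D_3×(1+g_2)/(r−g_2) = 20861.94526/0.083 = 251348.73804
P_0 = D_1/(1+r)^1 + D_2/(1+r)^2 + D_3/(1+r)^3 + TV/(1+r)^3
    = 12069.43942 + 13488.08962 + 15073.48895 + 185785.29149 = 226416.30948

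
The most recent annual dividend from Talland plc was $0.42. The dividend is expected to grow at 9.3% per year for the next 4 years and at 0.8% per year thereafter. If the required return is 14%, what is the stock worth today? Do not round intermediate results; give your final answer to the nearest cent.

D_1 = 0.45906
D_2 = 0.50175
D_3 = 0.54842
D_4 = 0.59942
Terminal value at year 4: TV = D_4×(1+g_2)/(r−g_2) = 0.60421/0.132 = 4.57738
P_0 = D_1/(1+r)^1 + D_2/(1+r)^2 + D_3/(1+r)^3 + D_4/(1+r)^4 + TV/(1+r)^4
    = 0.40268 + 0.38608 + 0.37016 + 0.35490 + 2.71017 = 4.22401

$4.22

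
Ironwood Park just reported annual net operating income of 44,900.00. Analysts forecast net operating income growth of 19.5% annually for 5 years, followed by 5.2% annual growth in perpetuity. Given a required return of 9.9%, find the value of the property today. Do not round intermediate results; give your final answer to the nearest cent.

1818268.41

D_1 = 53655.50000
D_2 = 64118.32250
D_3 = 76621.39539
D_4 = 91562.56749
D_5 = 109417.26815
Terminal value at year 5: TV = D_5×(1+g_2)/(r−g_2) = 115106.96609/0.047 = 2449084.38493
P_0 = D_1/(1+r)^1 + D_2/(1+r)^2 + D_3/(1+r)^3 + D_4/(1+r)^4 + D_5/(1+r)^5 + TV/(1+r)^5
    = 48822.11101 + 53086.82680 + 57724.07464 + 62766.39599 + 68249.17490 + 1527619.82959 = 1818268.41293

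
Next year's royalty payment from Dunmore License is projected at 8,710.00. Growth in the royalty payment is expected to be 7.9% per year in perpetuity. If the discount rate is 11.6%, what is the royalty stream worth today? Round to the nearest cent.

Growing perpetuity: P = D₁ / (r − g) = 8,710.0000 / (0.116 − 0.079) = 235,405.41

235405.41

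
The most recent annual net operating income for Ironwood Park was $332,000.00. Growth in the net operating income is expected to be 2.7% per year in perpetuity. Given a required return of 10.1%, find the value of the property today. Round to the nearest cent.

D₁ = D₀ × (1 + g) = $332,000.00 × 1.027 = $340,964.0000
Growing perpetuity: P = D₁ / (r − g) = $340,964.0000 / (0.101 − 0.027) = $4,607,621.62

$4607621.62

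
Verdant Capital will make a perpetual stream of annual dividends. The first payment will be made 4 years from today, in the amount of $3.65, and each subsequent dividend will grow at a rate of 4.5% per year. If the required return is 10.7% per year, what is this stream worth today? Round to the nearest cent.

$43.40

Value at end of year 3: C₁ / (r − g) = $3.65 / (0.107 − 0.045) = $58.8710
Discount to today: PV = $58.8710 / (1 + 0.107)^3 = $58.8710 / 1.356572 = $43.40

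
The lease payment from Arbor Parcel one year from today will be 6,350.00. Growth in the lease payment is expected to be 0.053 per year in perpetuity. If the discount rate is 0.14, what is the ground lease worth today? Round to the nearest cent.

72988.51

Growing perpetuity: P = D₁ / (r − g) = 6,350.0000 / (0.14 − 0.053) = 72,988.51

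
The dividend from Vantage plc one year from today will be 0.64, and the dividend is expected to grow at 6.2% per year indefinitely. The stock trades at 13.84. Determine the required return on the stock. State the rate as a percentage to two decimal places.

P = D₁/(r − g) ⇒ r = D₁/P + g = 0.6400/13.84 + 0.062 = 0.046243 + 0.062 = 0.108243

10.82%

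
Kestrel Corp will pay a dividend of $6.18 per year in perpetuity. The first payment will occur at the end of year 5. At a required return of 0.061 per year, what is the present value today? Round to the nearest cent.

Value at end of year 4: C / r = $6.18 / 0.061 = $101.3115
Discount to today: PV = $101.3115 / (1 + 0.061)^4 = $101.3115 / 1.267248 = $79.95

$79.95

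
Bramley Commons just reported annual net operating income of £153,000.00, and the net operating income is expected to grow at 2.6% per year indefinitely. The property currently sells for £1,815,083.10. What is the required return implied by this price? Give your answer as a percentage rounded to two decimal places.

D₁ = £153,000.00 × 1.026 = £156,978.0000
P = D₁/(r − g) ⇒ r = D₁/P + g = £156,978.0000/£1,815,083.10 + 0.026 = 0.086485 + 0.026 = 0.112485

11.25%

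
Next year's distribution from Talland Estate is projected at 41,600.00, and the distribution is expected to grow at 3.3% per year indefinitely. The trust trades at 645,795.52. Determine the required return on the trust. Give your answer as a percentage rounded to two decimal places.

9.74%

P = D₁/(r − g) ⇒ r = D₁/P + g = 41,600.0000/645,795.52 + 0.033 = 0.064417 + 0.033 = 0.097417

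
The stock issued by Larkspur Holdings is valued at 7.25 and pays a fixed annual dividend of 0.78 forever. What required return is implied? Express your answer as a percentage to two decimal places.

10.76%

P = C/r ⇒ r = C/P = 0.78/7.25 = 0.107586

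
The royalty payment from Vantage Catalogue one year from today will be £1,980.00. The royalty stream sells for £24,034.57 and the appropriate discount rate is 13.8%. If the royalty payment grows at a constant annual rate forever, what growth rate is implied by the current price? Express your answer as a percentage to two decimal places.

5.56%

P = D₁/(r−g) ⇒ g = r − D₁/P = 0.138 − £1,980.00/£24,034.57 = 0.055619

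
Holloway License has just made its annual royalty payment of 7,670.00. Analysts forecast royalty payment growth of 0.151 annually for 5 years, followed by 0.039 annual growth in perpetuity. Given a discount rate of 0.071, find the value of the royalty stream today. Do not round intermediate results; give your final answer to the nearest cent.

404867.21

D_1 = 8828.17000
D_2 = 10161.22367
D_3 = 11695.56844
D_4 = 13461.59928
D_5 = 15494.30077
Terminal value at year 5: TV = D_5×(1+g_2)/(r−g_2) = 16098.57850/0.032 = 503080.57814
P_0 = D_1/(1+r)^1 + D_2/(1+r)^2 + D_3/(1+r)^3 + D_4/(1+r)^4 + D_5/(1+r)^5 + TV/(1+r)^5
    = 8242.92250 + 8858.64034 + 9520.35017 + 10231.48743 + 10995.74420 + 357018.06939 = 404867.21403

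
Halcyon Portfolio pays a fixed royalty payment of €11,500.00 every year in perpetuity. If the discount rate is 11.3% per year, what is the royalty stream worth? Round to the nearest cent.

Level perpetuity: PV = C / r = €11,500.00 / 0.113 = €101,769.91

€101769.91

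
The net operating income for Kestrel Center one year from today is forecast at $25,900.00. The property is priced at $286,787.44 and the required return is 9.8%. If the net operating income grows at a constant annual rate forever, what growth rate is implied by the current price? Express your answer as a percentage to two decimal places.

P = D₁/(r−g) ⇒ g = r − D₁/P = 0.098 − $25,900.00/$286,787.44 = 0.007689

0.77%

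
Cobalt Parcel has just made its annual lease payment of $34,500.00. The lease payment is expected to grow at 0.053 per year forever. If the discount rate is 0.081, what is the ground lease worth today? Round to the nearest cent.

$1297446.43

D₁ = D₀ × (1 + g) = $34,500.00 × 1.053 = $36,328.5000
Growing perpetuity: P = D₁ / (r − g) = $36,328.5000 / (0.081 − 0.053) = $1,297,446.43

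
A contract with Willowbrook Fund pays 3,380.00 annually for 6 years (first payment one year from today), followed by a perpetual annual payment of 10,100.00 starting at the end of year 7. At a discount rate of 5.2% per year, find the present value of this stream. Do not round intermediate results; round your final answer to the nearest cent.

PV of 6-year annuity: 3,380.00 × [1 − (1+0.052)^−6] / 0.052 = 17046.65380
Perpetuity value at year 6: 10,100.00 / 0.052 = 194230.76923
PV of perpetuity: 194230.76923 / (1+0.052)^6 = 143292.54337
Total PV = 17046.65380 + 143292.54337 = 160339.19717

160339.20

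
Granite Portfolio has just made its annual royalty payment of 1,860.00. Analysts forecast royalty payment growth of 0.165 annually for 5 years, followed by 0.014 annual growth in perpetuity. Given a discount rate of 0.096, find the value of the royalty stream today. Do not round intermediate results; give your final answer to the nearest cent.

42422.51

D_1 = 2166.90000
D_2 = 2524.43850
D_3 = 2940.97085
D_4 = 3426.23104
D_5 = 3991.55917
Terminal value at year 5: TV = D_5×(1+g_2)/(r−g_2) = 4047.44099/0.082 = 49359.03651
P_0 = D_1/(1+r)^1 + D_2/(1+r)^2 + D_3/(1+r)^3 + D_4/(1+r)^4 + D_5/(1+r)^5 + TV/(1+r)^5
    = 1977.09854 + 2101.56916 + 2233.87598 + 2374.51233 + 2524.00261 + 31211.44695 = 42422.50557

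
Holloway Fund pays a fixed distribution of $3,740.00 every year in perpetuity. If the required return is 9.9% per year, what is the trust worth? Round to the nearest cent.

Level perpetuity: PV = C / r = $3,740.00 / 0.099 = $37,777.78

$37777.78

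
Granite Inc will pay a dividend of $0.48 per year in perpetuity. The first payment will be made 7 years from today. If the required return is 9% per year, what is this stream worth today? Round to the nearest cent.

Value at end of year 6: C / r = $0.48 / 0.09 = $5.3333
Discount to today: PV = $5.3333 / (1 + 0.09)^6 = $5.3333 / 1.677100 = $3.18

$3.18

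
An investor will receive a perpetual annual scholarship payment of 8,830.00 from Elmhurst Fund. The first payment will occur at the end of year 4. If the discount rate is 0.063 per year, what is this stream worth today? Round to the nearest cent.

Value at end of year 3: C / r = 8,830.00 / 0.063 = 140,158.7302
Discount to today: PV = 140,158.7302 / (1 + 0.063)^3 = 140,158.7302 / 1.201157 = 116,686.43

116686.43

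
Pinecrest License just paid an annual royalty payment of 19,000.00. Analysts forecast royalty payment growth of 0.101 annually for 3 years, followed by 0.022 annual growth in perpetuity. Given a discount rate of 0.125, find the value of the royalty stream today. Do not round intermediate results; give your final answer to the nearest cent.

231316.69

D_1 = 20919.00000
D_2 = 23031.81900
D_3 = 25358.03272
Terminal value at year 3: TV = D_3×(1+g_2)/(r−g_2) = 25915.90944/0.103 = 251610.77125
P_0 = D_1/(1+r)^1 + D_2/(1+r)^2 + D_3/(1+r)^3 + TV/(1+r)^3
    = 18594.66667 + 18197.98044 + 17809.75686 + 176714.28653 = 231316.69050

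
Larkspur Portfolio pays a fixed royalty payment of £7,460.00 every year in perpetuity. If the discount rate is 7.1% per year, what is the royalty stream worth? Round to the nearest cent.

Level perpetuity: PV = C / r = £7,460.00 / 0.071 = £105,070.42

£105070.42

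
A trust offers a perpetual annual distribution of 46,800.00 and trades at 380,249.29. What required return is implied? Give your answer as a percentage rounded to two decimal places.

12.31%

P = C/r ⇒ r = C/P = 46,800.00/380,249.29 = 0.123077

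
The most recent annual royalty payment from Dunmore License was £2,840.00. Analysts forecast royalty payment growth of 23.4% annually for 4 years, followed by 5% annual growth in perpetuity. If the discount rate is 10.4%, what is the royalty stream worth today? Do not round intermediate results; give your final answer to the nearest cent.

£101319.93

D_1 = 3504.56000
D_2 = 4324.62704
D_3 = 5336.58977
D_4 = 6585.35177
Terminal value at year 4: TV = D_4×(1+g_2)/(r−g_2) = 6914.61936/0.054 = 128048.50670
P_0 = D_1/(1+r)^1 + D_2/(1+r)^2 + D_3/(1+r)^3 + D_4/(1+r)^4 + TV/(1+r)^4
    = 3174.42029 + 3548.21978 + 3966.03552 + 4433.05057 + 86198.20547 = 101319.93163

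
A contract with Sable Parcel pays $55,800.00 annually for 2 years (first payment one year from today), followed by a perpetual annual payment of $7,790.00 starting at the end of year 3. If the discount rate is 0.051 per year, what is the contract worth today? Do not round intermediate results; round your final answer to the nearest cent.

$241889.06

PV of 2-year annuity: $55,800.00 × [1 − (1+0.051)^−2] / 0.051 = 103608.27122
Perpetuity value at year 2: $7,790.00 / 0.051 = 152745.09804
PV of perpetuity: 152745.09804 / (1+0.051)^2 = 138280.78921
Total PV = 103608.27122 + 138280.78921 = 241889.06043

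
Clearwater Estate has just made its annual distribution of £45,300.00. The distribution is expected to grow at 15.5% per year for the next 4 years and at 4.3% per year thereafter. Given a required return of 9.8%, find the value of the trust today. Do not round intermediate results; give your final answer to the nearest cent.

£1257781.87

D_1 = 52321.50000
D_2 = 60431.33250
D_3 = 69798.18904
D_4 = 80616.90834
Terminal value at year 4: TV = D_4×(1+g_2)/(r−g_2) = 84083.43540/0.055 = 1528789.73449
P_0 = D_1/(1+r)^1 + D_2/(1+r)^2 + D_3/(1+r)^3 + D_4/(1+r)^4 + TV/(1+r)^4
    = 47651.63934 + 50125.35833 + 52727.49441 + 55464.71407 + 1051812.66864 = 1257781.87479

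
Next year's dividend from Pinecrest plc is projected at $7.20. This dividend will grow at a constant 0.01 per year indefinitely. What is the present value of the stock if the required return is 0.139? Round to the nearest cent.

$55.81

Growing perpetuity: P = D₁ / (r − g) = $7.2000 / (0.139 − 0.01) = $55.81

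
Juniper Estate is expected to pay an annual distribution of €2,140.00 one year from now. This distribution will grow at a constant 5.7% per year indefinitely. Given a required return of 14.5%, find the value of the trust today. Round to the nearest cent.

Growing perpetuity: P = D₁ / (r − g) = €2,140.0000 / (0.145 − 0.057) = €24,318.18

€24318.18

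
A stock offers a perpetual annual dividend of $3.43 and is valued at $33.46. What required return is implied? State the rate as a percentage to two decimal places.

10.25%

P = C/r ⇒ r = C/P = $3.43/$33.46 = 0.102510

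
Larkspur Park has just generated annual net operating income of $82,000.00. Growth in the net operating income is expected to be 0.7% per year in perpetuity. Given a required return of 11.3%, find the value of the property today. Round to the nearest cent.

D₁ = D₀ × (1 + g) = $82,000.00 × 1.007 = $82,574.0000
Growing perpetuity: P = D₁ / (r − g) = $82,574.0000 / (0.113 − 0.007) = $779,000.00

$779000.00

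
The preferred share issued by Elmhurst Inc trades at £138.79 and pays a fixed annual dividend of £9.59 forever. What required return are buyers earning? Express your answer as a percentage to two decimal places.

6.91%

P = C/r ⇒ r = C/P = £9.59/£138.79 = 0.069097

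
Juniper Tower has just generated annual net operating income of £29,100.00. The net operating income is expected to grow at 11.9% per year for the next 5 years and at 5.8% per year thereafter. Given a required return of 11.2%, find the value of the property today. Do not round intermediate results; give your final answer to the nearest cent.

£736587.92

D_1 = 32562.90000
D_2 = 36437.88510
D_3 = 40773.99343
D_4 = 45626.09864
D_5 = 51055.60438
Terminal value at year 5: TV = D_5×(1+g_2)/(r−g_2) = 54016.82944/0.054 = 1000311.65625
P_0 = D_1/(1+r)^1 + D_2/(1+r)^2 + D_3/(1+r)^3 + D_4/(1+r)^4 + D_5/(1+r)^5 + TV/(1+r)^5
    = 29283.18345 + 29467.52004 + 29653.01702 + 29839.68169 + 30027.52142 + 588316.99368 = 736587.91731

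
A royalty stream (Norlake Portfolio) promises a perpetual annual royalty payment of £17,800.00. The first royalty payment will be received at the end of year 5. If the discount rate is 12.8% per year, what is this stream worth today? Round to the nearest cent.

Value at end of year 4: C / r = £17,800.00 / 0.128 = £139,062.5000
Discount to today: PV = £139,062.5000 / (1 + 0.128)^4 = £139,062.5000 / 1.618961 = £85,896.14

£85896.14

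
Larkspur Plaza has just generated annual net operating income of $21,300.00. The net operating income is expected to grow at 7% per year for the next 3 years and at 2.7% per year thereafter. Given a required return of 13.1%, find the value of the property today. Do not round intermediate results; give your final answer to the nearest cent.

$235358.35

D_1 = 22791.00000
D_2 = 24386.37000
D_3 = 26093.41590
Terminal value at year 3: TV = D_3×(1+g_2)/(r−g_2) = 26797.93813/0.104 = 257672.48201
P_0 = D_1/(1+r)^1 + D_2/(1+r)^2 + D_3/(1+r)^3 + TV/(1+r)^3
    = 20151.19363 + 19064.34765 + 18036.12023 + 178106.68729 = 235358.34880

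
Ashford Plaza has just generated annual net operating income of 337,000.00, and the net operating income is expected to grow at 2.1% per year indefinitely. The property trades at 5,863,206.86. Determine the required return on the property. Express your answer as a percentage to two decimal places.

D₁ = 337,000.00 × 1.021 = 344,077.0000
P = D₁/(r − g) ⇒ r = D₁/P + g = 344,077.0000/5,863,206.86 + 0.021 = 0.058684 + 0.021 = 0.079684

7.97%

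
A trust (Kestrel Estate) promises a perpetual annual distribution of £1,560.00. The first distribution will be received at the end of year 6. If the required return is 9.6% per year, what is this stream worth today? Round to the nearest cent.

£10275.44

Value at end of year 5: C / r = £1,560.00 / 0.096 = £16,250.0000
Discount to today: PV = £16,250.0000 / (1 + 0.096)^5 = £16,250.0000 / 1.581440 = £10,275.44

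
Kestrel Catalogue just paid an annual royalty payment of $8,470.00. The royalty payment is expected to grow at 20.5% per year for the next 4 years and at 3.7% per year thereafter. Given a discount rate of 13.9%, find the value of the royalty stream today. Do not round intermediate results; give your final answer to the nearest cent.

D_1 = 10206.35000
D_2 = 12298.65175
D_3 = 14819.87536
D_4 = 17857.94981
Terminal value at year 4: TV = D_4×(1+g_2)/(r−g_2) = 18518.69395/0.102 = 181555.82304
P_0 = D_1/(1+r)^1 + D_2/(1+r)^2 + D_3/(1+r)^3 + D_4/(1+r)^4 + TV/(1+r)^4
    = 8960.79895 + 9480.03752 + 10029.36366 + 10610.52081 + 107873.62828 = 146954.34922

$146954.35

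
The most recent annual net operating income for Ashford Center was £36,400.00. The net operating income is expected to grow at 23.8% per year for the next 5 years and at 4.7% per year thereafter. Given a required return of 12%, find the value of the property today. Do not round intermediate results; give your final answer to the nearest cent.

£1109738.15

D_1 = 45063.20000
D_2 = 55788.24160
D_3 = 69065.84310
D_4 = 85503.51376
D_5 = 105853.35003
Terminal value at year 5: TV = D_5×(1+g_2)/(r−g_2) = 110828.45748/0.073 = 1518198.04774
P_0 = D_1/(1+r)^1 + D_2/(1+r)^2 + D_3/(1+r)^3 + D_4/(1+r)^4 + D_5/(1+r)^5 + TV/(1+r)^5
    = 40235.00000 + 44474.04464 + 49159.70292 + 54339.02876 + 60064.03358 + 861466.34459 = 1109738.15448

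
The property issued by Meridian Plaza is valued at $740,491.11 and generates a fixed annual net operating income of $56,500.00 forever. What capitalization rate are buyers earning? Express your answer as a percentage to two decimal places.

7.63%

P = C/r ⇒ r = C/P = $56,500.00/$740,491.11 = 0.076301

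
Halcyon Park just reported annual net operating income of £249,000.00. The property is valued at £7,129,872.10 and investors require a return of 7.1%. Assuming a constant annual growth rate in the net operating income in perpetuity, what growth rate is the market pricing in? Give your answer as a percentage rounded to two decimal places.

P = D₀(1+g)/(r−g) ⇒ P(r−g) = D₀(1+g) ⇒ g(P+D₀) = P·r − D₀
g = (P·r − D₀)/(P + D₀) = (£7,129,872.10×0.071 − £249,000.00) / (£7,129,872.10 + £249,000.00) = 0.034859

3.49%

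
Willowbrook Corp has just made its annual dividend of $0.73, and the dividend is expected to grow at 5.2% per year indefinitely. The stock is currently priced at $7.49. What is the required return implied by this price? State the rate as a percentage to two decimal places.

15.45%

D₁ = $0.73 × 1.052 = $0.7680
P = D₁/(r − g) ⇒ r = D₁/P + g = $0.7680/$7.49 + 0.052 = 0.102531 + 0.052 = 0.154531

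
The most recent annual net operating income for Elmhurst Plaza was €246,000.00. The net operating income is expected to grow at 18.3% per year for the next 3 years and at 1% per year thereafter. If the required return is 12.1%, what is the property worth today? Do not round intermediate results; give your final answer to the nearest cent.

D_1 = 291018.00000
D_2 = 344274.29400
D_3 = 407276.48980
Terminal value at year 3: TV = D_3×(1+g_2)/(r−g_2) = 411349.25470/0.111 = 3705849.14144
P_0 = D_1/(1+r)^1 + D_2/(1+r)^2 + D_3/(1+r)^3 + TV/(1+r)^3
    = 259605.70919 + 273963.91969 + 289116.25066 + 2630697.41592 = 3453383.29545

€3453383.30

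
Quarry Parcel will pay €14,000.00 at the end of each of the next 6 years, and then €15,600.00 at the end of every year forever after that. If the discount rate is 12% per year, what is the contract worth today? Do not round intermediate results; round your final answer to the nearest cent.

PV of 6-year annuity: €14,000.00 × [1 − (1+0.12)^−6] / 0.12 = 57559.70253
Perpetuity value at year 6: €15,600.00 / 0.12 = 130000.00000
PV of perpetuity: 130000.00000 / (1+0.12)^6 = 65862.04575
Total PV = 57559.70253 + 65862.04575 = 123421.74828

€123421.75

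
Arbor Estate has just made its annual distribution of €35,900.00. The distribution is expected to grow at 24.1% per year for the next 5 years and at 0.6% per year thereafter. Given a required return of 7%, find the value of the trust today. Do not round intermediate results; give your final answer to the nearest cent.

D_1 = 44551.90000
D_2 = 55288.90790
D_3 = 68613.53470
D_4 = 85149.39657
D_5 = 105670.40114
Terminal value at year 5: TV = D_5×(1+g_2)/(r−g_2) = 106304.42355/0.064 = 1661006.61792
P_0 = D_1/(1+r)^1 + D_2/(1+r)^2 + D_3/(1+r)^3 + D_4/(1+r)^4 + D_5/(1+r)^5 + TV/(1+r)^5
    = 41637.28972 + 48291.47340 + 56009.08270 + 64960.06695 + 75341.53559 + 1184274.76261 = 1470514.21098

€1470514.21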